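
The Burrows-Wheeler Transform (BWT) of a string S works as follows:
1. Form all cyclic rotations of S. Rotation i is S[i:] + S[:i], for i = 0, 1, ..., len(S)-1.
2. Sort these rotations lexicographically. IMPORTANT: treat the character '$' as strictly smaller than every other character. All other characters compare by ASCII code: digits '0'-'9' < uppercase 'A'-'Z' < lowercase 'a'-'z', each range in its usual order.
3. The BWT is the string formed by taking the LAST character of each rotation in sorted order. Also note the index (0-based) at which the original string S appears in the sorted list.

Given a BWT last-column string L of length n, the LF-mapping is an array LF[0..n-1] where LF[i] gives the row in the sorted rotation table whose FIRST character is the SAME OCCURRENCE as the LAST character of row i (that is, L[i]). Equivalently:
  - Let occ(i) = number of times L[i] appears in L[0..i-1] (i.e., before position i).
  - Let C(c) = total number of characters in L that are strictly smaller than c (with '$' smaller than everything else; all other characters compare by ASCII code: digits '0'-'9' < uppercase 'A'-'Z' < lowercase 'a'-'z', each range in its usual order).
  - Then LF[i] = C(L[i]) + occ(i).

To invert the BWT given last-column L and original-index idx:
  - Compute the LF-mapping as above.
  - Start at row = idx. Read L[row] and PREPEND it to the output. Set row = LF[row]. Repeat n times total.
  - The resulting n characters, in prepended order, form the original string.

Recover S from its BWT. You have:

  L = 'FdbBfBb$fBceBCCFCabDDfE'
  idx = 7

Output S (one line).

Answer: CbdBBDfBFbCbBCacEffDeF$

Derivation:
LF mapping: 11 18 14 1 20 2 15 0 21 3 17 19 4 5 6 12 7 13 16 8 9 22 10
Walk LF starting at row 7, prepending L[row]:
  step 1: row=7, L[7]='$', prepend. Next row=LF[7]=0
  step 2: row=0, L[0]='F', prepend. Next row=LF[0]=11
  step 3: row=11, L[11]='e', prepend. Next row=LF[11]=19
  step 4: row=19, L[19]='D', prepend. Next row=LF[19]=8
  step 5: row=8, L[8]='f', prepend. Next row=LF[8]=21
  step 6: row=21, L[21]='f', prepend. Next row=LF[21]=22
  step 7: row=22, L[22]='E', prepend. Next row=LF[22]=10
  step 8: row=10, L[10]='c', prepend. Next row=LF[10]=17
  step 9: row=17, L[17]='a', prepend. Next row=LF[17]=13
  step 10: row=13, L[13]='C', prepend. Next row=LF[13]=5
  step 11: row=5, L[5]='B', prepend. Next row=LF[5]=2
  step 12: row=2, L[2]='b', prepend. Next row=LF[2]=14
  step 13: row=14, L[14]='C', prepend. Next row=LF[14]=6
  step 14: row=6, L[6]='b', prepend. Next row=LF[6]=15
  step 15: row=15, L[15]='F', prepend. Next row=LF[15]=12
  step 16: row=12, L[12]='B', prepend. Next row=LF[12]=4
  step 17: row=4, L[4]='f', prepend. Next row=LF[4]=20
  step 18: row=20, L[20]='D', prepend. Next row=LF[20]=9
  step 19: row=9, L[9]='B', prepend. Next row=LF[9]=3
  step 20: row=3, L[3]='B', prepend. Next row=LF[3]=1
  step 21: row=1, L[1]='d', prepend. Next row=LF[1]=18
  step 22: row=18, L[18]='b', prepend. Next row=LF[18]=16
  step 23: row=16, L[16]='C', prepend. Next row=LF[16]=7
Reversed output: CbdBBDfBFbCbBCacEffDeF$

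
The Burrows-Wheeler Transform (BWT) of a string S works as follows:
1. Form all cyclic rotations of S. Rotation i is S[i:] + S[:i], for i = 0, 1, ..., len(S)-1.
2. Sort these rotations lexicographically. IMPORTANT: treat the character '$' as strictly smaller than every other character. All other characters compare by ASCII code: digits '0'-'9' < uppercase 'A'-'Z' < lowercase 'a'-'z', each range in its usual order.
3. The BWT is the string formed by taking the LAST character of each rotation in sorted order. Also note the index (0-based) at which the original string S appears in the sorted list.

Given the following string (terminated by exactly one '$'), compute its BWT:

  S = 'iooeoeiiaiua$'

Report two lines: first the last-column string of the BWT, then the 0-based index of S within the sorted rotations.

All 13 rotations (rotation i = S[i:]+S[:i]):
  rot[0] = iooeoeiiaiua$
  rot[1] = ooeoeiiaiua$i
  rot[2] = oeoeiiaiua$io
  rot[3] = eoeiiaiua$ioo
  rot[4] = oeiiaiua$iooe
  rot[5] = eiiaiua$iooeo
  rot[6] = iiaiua$iooeoe
  rot[7] = iaiua$iooeoei
  rot[8] = aiua$iooeoeii
  rot[9] = iua$iooeoeiia
  rot[10] = ua$iooeoeiiai
  rot[11] = a$iooeoeiiaiu
  rot[12] = $iooeoeiiaiua
Sorted (with $ < everything):
  sorted[0] = $iooeoeiiaiua  (last char: 'a')
  sorted[1] = a$iooeoeiiaiu  (last char: 'u')
  sorted[2] = aiua$iooeoeii  (last char: 'i')
  sorted[3] = eiiaiua$iooeo  (last char: 'o')
  sorted[4] = eoeiiaiua$ioo  (last char: 'o')
  sorted[5] = iaiua$iooeoei  (last char: 'i')
  sorted[6] = iiaiua$iooeoe  (last char: 'e')
  sorted[7] = iooeoeiiaiua$  (last char: '$')
  sorted[8] = iua$iooeoeiia  (last char: 'a')
  sorted[9] = oeiiaiua$iooe  (last char: 'e')
  sorted[10] = oeoeiiaiua$io  (last char: 'o')
  sorted[11] = ooeoeiiaiua$i  (last char: 'i')
  sorted[12] = ua$iooeoeiiai  (last char: 'i')
Last column: auiooie$aeoii
Original string S is at sorted index 7

Answer: auiooie$aeoii
7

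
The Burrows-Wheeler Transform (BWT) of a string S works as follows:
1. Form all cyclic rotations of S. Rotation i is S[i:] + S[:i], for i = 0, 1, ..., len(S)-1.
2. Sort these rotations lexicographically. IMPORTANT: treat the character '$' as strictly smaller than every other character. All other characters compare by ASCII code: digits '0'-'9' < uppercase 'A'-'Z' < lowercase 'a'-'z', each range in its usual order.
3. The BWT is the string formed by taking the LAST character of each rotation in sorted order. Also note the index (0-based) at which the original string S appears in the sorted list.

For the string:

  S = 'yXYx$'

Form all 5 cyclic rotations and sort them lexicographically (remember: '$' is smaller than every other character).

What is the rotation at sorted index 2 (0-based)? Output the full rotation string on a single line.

All 5 rotations (rotation i = S[i:]+S[:i]):
  rot[0] = yXYx$
  rot[1] = XYx$y
  rot[2] = Yx$yX
  rot[3] = x$yXY
  rot[4] = $yXYx
Sorted (with $ < everything):
  sorted[0] = $yXYx
  sorted[1] = XYx$y
  sorted[2] = Yx$yX
  sorted[3] = x$yXY
  sorted[4] = yXYx$
sorted[2] = Yx$yX

Answer: Yx$yX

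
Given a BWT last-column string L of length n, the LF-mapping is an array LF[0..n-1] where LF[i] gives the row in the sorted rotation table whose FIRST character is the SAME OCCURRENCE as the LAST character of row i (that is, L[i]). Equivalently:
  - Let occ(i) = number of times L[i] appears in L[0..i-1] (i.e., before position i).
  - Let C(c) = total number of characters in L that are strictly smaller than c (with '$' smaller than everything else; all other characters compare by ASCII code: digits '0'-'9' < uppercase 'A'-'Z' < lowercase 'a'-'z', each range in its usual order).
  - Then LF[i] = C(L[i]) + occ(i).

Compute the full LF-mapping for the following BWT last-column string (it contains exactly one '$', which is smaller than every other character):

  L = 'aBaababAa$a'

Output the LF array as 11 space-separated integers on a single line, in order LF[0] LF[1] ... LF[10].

Char counts: '$':1, 'A':1, 'B':1, 'a':6, 'b':2
C (first-col start): C('$')=0, C('A')=1, C('B')=2, C('a')=3, C('b')=9
L[0]='a': occ=0, LF[0]=C('a')+0=3+0=3
L[1]='B': occ=0, LF[1]=C('B')+0=2+0=2
L[2]='a': occ=1, LF[2]=C('a')+1=3+1=4
L[3]='a': occ=2, LF[3]=C('a')+2=3+2=5
L[4]='b': occ=0, LF[4]=C('b')+0=9+0=9
L[5]='a': occ=3, LF[5]=C('a')+3=3+3=6
L[6]='b': occ=1, LF[6]=C('b')+1=9+1=10
L[7]='A': occ=0, LF[7]=C('A')+0=1+0=1
L[8]='a': occ=4, LF[8]=C('a')+4=3+4=7
L[9]='$': occ=0, LF[9]=C('$')+0=0+0=0
L[10]='a': occ=5, LF[10]=C('a')+5=3+5=8

Answer: 3 2 4 5 9 6 10 1 7 0 8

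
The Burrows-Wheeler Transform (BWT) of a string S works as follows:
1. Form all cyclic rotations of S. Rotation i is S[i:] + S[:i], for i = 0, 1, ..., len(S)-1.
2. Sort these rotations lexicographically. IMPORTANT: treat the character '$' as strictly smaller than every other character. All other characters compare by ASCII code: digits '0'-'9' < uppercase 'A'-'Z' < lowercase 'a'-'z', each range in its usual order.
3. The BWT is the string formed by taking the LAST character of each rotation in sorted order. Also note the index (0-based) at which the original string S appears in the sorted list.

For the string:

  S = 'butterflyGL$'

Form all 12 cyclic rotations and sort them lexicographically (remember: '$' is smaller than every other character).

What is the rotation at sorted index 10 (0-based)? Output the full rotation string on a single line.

Answer: utterflyGL$b

Derivation:
All 12 rotations (rotation i = S[i:]+S[:i]):
  rot[0] = butterflyGL$
  rot[1] = utterflyGL$b
  rot[2] = tterflyGL$bu
  rot[3] = terflyGL$but
  rot[4] = erflyGL$butt
  rot[5] = rflyGL$butte
  rot[6] = flyGL$butter
  rot[7] = lyGL$butterf
  rot[8] = yGL$butterfl
  rot[9] = GL$butterfly
  rot[10] = L$butterflyG
  rot[11] = $butterflyGL
Sorted (with $ < everything):
  sorted[0] = $butterflyGL
  sorted[1] = GL$butterfly
  sorted[2] = L$butterflyG
  sorted[3] = butterflyGL$
  sorted[4] = erflyGL$butt
  sorted[5] = flyGL$butter
  sorted[6] = lyGL$butterf
  sorted[7] = rflyGL$butte
  sorted[8] = terflyGL$but
  sorted[9] = tterflyGL$bu
  sorted[10] = utterflyGL$b
  sorted[11] = yGL$butterfl
sorted[10] = utterflyGL$b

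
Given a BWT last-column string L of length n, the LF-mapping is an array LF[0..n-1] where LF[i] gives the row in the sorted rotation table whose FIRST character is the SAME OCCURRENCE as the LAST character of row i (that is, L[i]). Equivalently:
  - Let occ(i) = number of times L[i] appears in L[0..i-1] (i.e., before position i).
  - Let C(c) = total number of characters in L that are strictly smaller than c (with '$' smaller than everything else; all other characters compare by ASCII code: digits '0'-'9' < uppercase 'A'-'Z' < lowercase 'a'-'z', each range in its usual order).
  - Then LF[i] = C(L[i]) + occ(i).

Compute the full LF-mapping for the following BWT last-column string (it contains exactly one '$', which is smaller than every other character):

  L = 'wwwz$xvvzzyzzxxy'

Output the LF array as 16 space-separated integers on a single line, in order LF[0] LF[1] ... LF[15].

Answer: 3 4 5 11 0 6 1 2 12 13 9 14 15 7 8 10

Derivation:
Char counts: '$':1, 'v':2, 'w':3, 'x':3, 'y':2, 'z':5
C (first-col start): C('$')=0, C('v')=1, C('w')=3, C('x')=6, C('y')=9, C('z')=11
L[0]='w': occ=0, LF[0]=C('w')+0=3+0=3
L[1]='w': occ=1, LF[1]=C('w')+1=3+1=4
L[2]='w': occ=2, LF[2]=C('w')+2=3+2=5
L[3]='z': occ=0, LF[3]=C('z')+0=11+0=11
L[4]='$': occ=0, LF[4]=C('$')+0=0+0=0
L[5]='x': occ=0, LF[5]=C('x')+0=6+0=6
L[6]='v': occ=0, LF[6]=C('v')+0=1+0=1
L[7]='v': occ=1, LF[7]=C('v')+1=1+1=2
L[8]='z': occ=1, LF[8]=C('z')+1=11+1=12
L[9]='z': occ=2, LF[9]=C('z')+2=11+2=13
L[10]='y': occ=0, LF[10]=C('y')+0=9+0=9
L[11]='z': occ=3, LF[11]=C('z')+3=11+3=14
L[12]='z': occ=4, LF[12]=C('z')+4=11+4=15
L[13]='x': occ=1, LF[13]=C('x')+1=6+1=7
L[14]='x': occ=2, LF[14]=C('x')+2=6+2=8
L[15]='y': occ=1, LF[15]=C('y')+1=9+1=10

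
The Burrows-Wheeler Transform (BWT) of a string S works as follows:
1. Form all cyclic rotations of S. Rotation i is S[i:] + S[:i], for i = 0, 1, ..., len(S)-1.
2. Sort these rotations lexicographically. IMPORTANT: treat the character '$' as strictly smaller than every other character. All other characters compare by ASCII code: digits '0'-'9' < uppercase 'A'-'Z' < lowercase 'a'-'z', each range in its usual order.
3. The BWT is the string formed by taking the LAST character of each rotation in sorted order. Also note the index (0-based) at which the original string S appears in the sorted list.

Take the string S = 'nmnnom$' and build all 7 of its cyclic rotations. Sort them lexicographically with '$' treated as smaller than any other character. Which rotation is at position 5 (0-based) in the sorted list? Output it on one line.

All 7 rotations (rotation i = S[i:]+S[:i]):
  rot[0] = nmnnom$
  rot[1] = mnnom$n
  rot[2] = nnom$nm
  rot[3] = nom$nmn
  rot[4] = om$nmnn
  rot[5] = m$nmnno
  rot[6] = $nmnnom
Sorted (with $ < everything):
  sorted[0] = $nmnnom
  sorted[1] = m$nmnno
  sorted[2] = mnnom$n
  sorted[3] = nmnnom$
  sorted[4] = nnom$nm
  sorted[5] = nom$nmn
  sorted[6] = om$nmnn
sorted[5] = nom$nmn

Answer: nom$nmn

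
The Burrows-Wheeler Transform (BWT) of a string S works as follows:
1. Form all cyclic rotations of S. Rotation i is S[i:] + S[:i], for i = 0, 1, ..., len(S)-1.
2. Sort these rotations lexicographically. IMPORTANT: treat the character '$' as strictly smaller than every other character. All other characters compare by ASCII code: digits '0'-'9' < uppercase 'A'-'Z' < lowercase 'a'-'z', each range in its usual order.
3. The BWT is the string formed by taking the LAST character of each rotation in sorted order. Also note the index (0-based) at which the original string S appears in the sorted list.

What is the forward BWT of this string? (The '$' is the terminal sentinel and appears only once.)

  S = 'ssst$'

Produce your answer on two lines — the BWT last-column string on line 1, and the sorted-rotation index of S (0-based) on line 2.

All 5 rotations (rotation i = S[i:]+S[:i]):
  rot[0] = ssst$
  rot[1] = sst$s
  rot[2] = st$ss
  rot[3] = t$sss
  rot[4] = $ssst
Sorted (with $ < everything):
  sorted[0] = $ssst  (last char: 't')
  sorted[1] = ssst$  (last char: '$')
  sorted[2] = sst$s  (last char: 's')
  sorted[3] = st$ss  (last char: 's')
  sorted[4] = t$sss  (last char: 's')
Last column: t$sss
Original string S is at sorted index 1

Answer: t$sss
1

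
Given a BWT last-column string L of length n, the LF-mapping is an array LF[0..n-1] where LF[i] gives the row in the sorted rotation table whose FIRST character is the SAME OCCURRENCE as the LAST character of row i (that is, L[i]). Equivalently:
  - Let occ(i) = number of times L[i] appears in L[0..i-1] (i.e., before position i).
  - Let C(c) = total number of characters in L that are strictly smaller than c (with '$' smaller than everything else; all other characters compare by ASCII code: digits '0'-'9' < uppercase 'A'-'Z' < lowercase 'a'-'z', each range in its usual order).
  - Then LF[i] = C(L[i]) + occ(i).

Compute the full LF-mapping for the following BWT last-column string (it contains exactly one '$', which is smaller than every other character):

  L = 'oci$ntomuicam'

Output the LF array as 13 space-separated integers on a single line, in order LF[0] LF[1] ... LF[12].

Char counts: '$':1, 'a':1, 'c':2, 'i':2, 'm':2, 'n':1, 'o':2, 't':1, 'u':1
C (first-col start): C('$')=0, C('a')=1, C('c')=2, C('i')=4, C('m')=6, C('n')=8, C('o')=9, C('t')=11, C('u')=12
L[0]='o': occ=0, LF[0]=C('o')+0=9+0=9
L[1]='c': occ=0, LF[1]=C('c')+0=2+0=2
L[2]='i': occ=0, LF[2]=C('i')+0=4+0=4
L[3]='$': occ=0, LF[3]=C('$')+0=0+0=0
L[4]='n': occ=0, LF[4]=C('n')+0=8+0=8
L[5]='t': occ=0, LF[5]=C('t')+0=11+0=11
L[6]='o': occ=1, LF[6]=C('o')+1=9+1=10
L[7]='m': occ=0, LF[7]=C('m')+0=6+0=6
L[8]='u': occ=0, LF[8]=C('u')+0=12+0=12
L[9]='i': occ=1, LF[9]=C('i')+1=4+1=5
L[10]='c': occ=1, LF[10]=C('c')+1=2+1=3
L[11]='a': occ=0, LF[11]=C('a')+0=1+0=1
L[12]='m': occ=1, LF[12]=C('m')+1=6+1=7

Answer: 9 2 4 0 8 11 10 6 12 5 3 1 7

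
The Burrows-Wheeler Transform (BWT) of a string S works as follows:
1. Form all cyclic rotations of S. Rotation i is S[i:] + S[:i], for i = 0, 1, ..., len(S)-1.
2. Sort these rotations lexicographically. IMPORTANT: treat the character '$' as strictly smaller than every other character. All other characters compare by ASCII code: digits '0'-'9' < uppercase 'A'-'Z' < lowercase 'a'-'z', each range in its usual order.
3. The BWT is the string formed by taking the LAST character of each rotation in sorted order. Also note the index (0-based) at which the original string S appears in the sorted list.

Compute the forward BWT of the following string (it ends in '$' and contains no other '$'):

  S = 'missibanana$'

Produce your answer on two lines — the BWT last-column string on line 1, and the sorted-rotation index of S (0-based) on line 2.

All 12 rotations (rotation i = S[i:]+S[:i]):
  rot[0] = missibanana$
  rot[1] = issibanana$m
  rot[2] = ssibanana$mi
  rot[3] = sibanana$mis
  rot[4] = ibanana$miss
  rot[5] = banana$missi
  rot[6] = anana$missib
  rot[7] = nana$missiba
  rot[8] = ana$missiban
  rot[9] = na$missibana
  rot[10] = a$missibanan
  rot[11] = $missibanana
Sorted (with $ < everything):
  sorted[0] = $missibanana  (last char: 'a')
  sorted[1] = a$missibanan  (last char: 'n')
  sorted[2] = ana$missiban  (last char: 'n')
  sorted[3] = anana$missib  (last char: 'b')
  sorted[4] = banana$missi  (last char: 'i')
  sorted[5] = ibanana$miss  (last char: 's')
  sorted[6] = issibanana$m  (last char: 'm')
  sorted[7] = missibanana$  (last char: '$')
  sorted[8] = na$missibana  (last char: 'a')
  sorted[9] = nana$missiba  (last char: 'a')
  sorted[10] = sibanana$mis  (last char: 's')
  sorted[11] = ssibanana$mi  (last char: 'i')
Last column: annbism$aasi
Original string S is at sorted index 7

Answer: annbism$aasi
7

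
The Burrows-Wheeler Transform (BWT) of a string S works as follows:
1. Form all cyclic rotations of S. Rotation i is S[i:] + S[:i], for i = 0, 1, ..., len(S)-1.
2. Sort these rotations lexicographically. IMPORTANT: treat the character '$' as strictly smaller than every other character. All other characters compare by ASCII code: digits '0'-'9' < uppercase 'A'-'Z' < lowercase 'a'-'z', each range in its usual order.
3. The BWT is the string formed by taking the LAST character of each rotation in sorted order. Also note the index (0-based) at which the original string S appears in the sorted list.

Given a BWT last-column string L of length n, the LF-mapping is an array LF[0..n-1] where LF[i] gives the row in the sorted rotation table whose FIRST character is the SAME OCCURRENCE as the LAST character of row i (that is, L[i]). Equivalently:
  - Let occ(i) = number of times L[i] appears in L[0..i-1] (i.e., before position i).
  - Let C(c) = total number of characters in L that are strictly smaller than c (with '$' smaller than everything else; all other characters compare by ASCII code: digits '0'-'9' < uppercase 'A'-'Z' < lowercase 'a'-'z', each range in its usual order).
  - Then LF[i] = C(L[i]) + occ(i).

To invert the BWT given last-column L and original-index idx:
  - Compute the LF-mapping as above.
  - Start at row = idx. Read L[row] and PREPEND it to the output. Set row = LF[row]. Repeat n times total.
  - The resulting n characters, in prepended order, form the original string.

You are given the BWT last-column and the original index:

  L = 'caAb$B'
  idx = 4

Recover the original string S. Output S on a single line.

LF mapping: 5 3 1 4 0 2
Walk LF starting at row 4, prepending L[row]:
  step 1: row=4, L[4]='$', prepend. Next row=LF[4]=0
  step 2: row=0, L[0]='c', prepend. Next row=LF[0]=5
  step 3: row=5, L[5]='B', prepend. Next row=LF[5]=2
  step 4: row=2, L[2]='A', prepend. Next row=LF[2]=1
  step 5: row=1, L[1]='a', prepend. Next row=LF[1]=3
  step 6: row=3, L[3]='b', prepend. Next row=LF[3]=4
Reversed output: baABc$

Answer: baABc$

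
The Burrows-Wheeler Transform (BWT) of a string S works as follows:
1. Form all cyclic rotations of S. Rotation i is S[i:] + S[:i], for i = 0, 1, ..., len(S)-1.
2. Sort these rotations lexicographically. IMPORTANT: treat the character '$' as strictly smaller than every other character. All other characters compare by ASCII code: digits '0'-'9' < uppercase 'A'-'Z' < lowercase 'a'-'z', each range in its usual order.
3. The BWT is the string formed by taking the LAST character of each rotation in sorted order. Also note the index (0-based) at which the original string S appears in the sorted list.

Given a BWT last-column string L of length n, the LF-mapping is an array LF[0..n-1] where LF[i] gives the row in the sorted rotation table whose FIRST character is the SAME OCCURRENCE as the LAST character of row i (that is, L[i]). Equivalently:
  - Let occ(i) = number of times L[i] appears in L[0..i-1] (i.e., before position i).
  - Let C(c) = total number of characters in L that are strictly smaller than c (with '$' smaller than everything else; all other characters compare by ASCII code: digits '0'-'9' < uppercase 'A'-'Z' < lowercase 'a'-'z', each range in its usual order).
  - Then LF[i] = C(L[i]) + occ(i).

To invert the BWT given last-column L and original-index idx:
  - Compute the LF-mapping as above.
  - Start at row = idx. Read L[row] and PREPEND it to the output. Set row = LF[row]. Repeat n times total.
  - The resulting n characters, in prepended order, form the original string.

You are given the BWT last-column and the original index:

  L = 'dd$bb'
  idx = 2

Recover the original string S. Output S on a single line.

LF mapping: 3 4 0 1 2
Walk LF starting at row 2, prepending L[row]:
  step 1: row=2, L[2]='$', prepend. Next row=LF[2]=0
  step 2: row=0, L[0]='d', prepend. Next row=LF[0]=3
  step 3: row=3, L[3]='b', prepend. Next row=LF[3]=1
  step 4: row=1, L[1]='d', prepend. Next row=LF[1]=4
  step 5: row=4, L[4]='b', prepend. Next row=LF[4]=2
Reversed output: bdbd$

Answer: bdbd$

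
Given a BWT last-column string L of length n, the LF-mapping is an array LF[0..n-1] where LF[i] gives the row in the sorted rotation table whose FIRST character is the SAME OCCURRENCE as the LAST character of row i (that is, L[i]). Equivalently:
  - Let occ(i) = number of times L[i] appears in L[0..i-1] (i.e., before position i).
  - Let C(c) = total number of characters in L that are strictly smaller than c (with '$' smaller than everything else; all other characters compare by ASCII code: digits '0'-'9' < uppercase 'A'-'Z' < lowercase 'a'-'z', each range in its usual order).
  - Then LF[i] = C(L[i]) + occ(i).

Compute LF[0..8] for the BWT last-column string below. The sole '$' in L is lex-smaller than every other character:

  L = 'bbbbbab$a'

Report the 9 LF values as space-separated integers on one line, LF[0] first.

Char counts: '$':1, 'a':2, 'b':6
C (first-col start): C('$')=0, C('a')=1, C('b')=3
L[0]='b': occ=0, LF[0]=C('b')+0=3+0=3
L[1]='b': occ=1, LF[1]=C('b')+1=3+1=4
L[2]='b': occ=2, LF[2]=C('b')+2=3+2=5
L[3]='b': occ=3, LF[3]=C('b')+3=3+3=6
L[4]='b': occ=4, LF[4]=C('b')+4=3+4=7
L[5]='a': occ=0, LF[5]=C('a')+0=1+0=1
L[6]='b': occ=5, LF[6]=C('b')+5=3+5=8
L[7]='$': occ=0, LF[7]=C('$')+0=0+0=0
L[8]='a': occ=1, LF[8]=C('a')+1=1+1=2

Answer: 3 4 5 6 7 1 8 0 2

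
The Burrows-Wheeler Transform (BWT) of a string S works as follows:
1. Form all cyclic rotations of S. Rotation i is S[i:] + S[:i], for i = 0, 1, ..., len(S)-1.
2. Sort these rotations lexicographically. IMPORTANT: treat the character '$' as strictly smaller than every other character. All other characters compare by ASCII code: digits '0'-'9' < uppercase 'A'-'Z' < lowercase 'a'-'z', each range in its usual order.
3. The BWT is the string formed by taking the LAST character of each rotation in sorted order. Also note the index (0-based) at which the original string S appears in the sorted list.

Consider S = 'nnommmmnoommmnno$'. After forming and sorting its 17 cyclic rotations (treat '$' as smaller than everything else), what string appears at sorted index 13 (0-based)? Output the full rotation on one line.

Answer: o$nnommmmnoommmnn

Derivation:
All 17 rotations (rotation i = S[i:]+S[:i]):
  rot[0] = nnommmmnoommmnno$
  rot[1] = nommmmnoommmnno$n
  rot[2] = ommmmnoommmnno$nn
  rot[3] = mmmmnoommmnno$nno
  rot[4] = mmmnoommmnno$nnom
  rot[5] = mmnoommmnno$nnomm
  rot[6] = mnoommmnno$nnommm
  rot[7] = noommmnno$nnommmm
  rot[8] = oommmnno$nnommmmn
  rot[9] = ommmnno$nnommmmno
  rot[10] = mmmnno$nnommmmnoo
  rot[11] = mmnno$nnommmmnoom
  rot[12] = mnno$nnommmmnoomm
  rot[13] = nno$nnommmmnoommm
  rot[14] = no$nnommmmnoommmn
  rot[15] = o$nnommmmnoommmnn
  rot[16] = $nnommmmnoommmnno
Sorted (with $ < everything):
  sorted[0] = $nnommmmnoommmnno
  sorted[1] = mmmmnoommmnno$nno
  sorted[2] = mmmnno$nnommmmnoo
  sorted[3] = mmmnoommmnno$nnom
  sorted[4] = mmnno$nnommmmnoom
  sorted[5] = mmnoommmnno$nnomm
  sorted[6] = mnno$nnommmmnoomm
  sorted[7] = mnoommmnno$nnommm
  sorted[8] = nno$nnommmmnoommm
  sorted[9] = nnommmmnoommmnno$
  sorted[10] = no$nnommmmnoommmn
  sorted[11] = nommmmnoommmnno$n
  sorted[12] = noommmnno$nnommmm
  sorted[13] = o$nnommmmnoommmnn
  sorted[14] = ommmmnoommmnno$nn
  sorted[15] = ommmnno$nnommmmno
  sorted[16] = oommmnno$nnommmmn
sorted[13] = o$nnommmmnoommmnn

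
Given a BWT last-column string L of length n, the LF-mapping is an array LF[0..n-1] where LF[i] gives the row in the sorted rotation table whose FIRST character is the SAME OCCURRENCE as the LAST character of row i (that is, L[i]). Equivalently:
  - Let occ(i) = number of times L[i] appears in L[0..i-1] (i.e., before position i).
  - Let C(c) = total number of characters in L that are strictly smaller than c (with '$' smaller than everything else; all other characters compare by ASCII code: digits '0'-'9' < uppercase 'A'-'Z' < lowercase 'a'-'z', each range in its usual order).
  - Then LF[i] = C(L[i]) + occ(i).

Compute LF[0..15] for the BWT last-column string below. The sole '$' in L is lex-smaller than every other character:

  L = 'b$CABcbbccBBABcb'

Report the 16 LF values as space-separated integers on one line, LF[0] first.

Answer: 8 0 7 1 3 12 9 10 13 14 4 5 2 6 15 11

Derivation:
Char counts: '$':1, 'A':2, 'B':4, 'C':1, 'b':4, 'c':4
C (first-col start): C('$')=0, C('A')=1, C('B')=3, C('C')=7, C('b')=8, C('c')=12
L[0]='b': occ=0, LF[0]=C('b')+0=8+0=8
L[1]='$': occ=0, LF[1]=C('$')+0=0+0=0
L[2]='C': occ=0, LF[2]=C('C')+0=7+0=7
L[3]='A': occ=0, LF[3]=C('A')+0=1+0=1
L[4]='B': occ=0, LF[4]=C('B')+0=3+0=3
L[5]='c': occ=0, LF[5]=C('c')+0=12+0=12
L[6]='b': occ=1, LF[6]=C('b')+1=8+1=9
L[7]='b': occ=2, LF[7]=C('b')+2=8+2=10
L[8]='c': occ=1, LF[8]=C('c')+1=12+1=13
L[9]='c': occ=2, LF[9]=C('c')+2=12+2=14
L[10]='B': occ=1, LF[10]=C('B')+1=3+1=4
L[11]='B': occ=2, LF[11]=C('B')+2=3+2=5
L[12]='A': occ=1, LF[12]=C('A')+1=1+1=2
L[13]='B': occ=3, LF[13]=C('B')+3=3+3=6
L[14]='c': occ=3, LF[14]=C('c')+3=12+3=15
L[15]='b': occ=3, LF[15]=C('b')+3=8+3=11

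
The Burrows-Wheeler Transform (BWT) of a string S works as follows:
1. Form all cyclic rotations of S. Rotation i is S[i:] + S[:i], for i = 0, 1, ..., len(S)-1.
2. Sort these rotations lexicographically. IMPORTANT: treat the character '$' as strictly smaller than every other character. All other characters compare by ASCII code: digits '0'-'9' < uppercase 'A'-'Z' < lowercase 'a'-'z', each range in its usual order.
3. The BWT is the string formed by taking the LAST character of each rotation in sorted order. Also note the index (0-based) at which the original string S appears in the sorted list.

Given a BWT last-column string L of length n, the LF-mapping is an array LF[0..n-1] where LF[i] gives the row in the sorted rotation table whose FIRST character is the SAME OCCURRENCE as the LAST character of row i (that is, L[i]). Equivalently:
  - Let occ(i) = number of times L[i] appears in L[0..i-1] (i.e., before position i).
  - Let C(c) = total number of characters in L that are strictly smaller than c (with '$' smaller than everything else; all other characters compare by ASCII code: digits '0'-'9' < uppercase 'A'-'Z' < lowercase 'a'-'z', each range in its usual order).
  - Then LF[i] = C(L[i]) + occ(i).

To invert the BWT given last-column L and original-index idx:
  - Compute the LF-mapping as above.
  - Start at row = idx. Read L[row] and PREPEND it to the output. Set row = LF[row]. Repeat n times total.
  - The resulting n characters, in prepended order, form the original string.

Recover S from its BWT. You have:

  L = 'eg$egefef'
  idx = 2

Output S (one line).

Answer: eeffgege$

Derivation:
LF mapping: 1 7 0 2 8 3 5 4 6
Walk LF starting at row 2, prepending L[row]:
  step 1: row=2, L[2]='$', prepend. Next row=LF[2]=0
  step 2: row=0, L[0]='e', prepend. Next row=LF[0]=1
  step 3: row=1, L[1]='g', prepend. Next row=LF[1]=7
  step 4: row=7, L[7]='e', prepend. Next row=LF[7]=4
  step 5: row=4, L[4]='g', prepend. Next row=LF[4]=8
  step 6: row=8, L[8]='f', prepend. Next row=LF[8]=6
  step 7: row=6, L[6]='f', prepend. Next row=LF[6]=5
  step 8: row=5, L[5]='e', prepend. Next row=LF[5]=3
  step 9: row=3, L[3]='e', prepend. Next row=LF[3]=2
Reversed output: eeffgege$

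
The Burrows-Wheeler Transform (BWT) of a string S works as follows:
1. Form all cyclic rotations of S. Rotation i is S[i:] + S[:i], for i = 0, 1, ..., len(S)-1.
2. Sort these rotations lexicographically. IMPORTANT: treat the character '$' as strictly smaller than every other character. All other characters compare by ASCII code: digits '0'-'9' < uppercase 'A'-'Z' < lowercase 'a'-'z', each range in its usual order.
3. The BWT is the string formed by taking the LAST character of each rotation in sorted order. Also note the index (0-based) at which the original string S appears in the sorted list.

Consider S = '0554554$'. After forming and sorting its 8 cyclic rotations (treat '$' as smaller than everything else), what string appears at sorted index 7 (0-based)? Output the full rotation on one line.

Answer: 554554$0

Derivation:
All 8 rotations (rotation i = S[i:]+S[:i]):
  rot[0] = 0554554$
  rot[1] = 554554$0
  rot[2] = 54554$05
  rot[3] = 4554$055
  rot[4] = 554$0554
  rot[5] = 54$05545
  rot[6] = 4$055455
  rot[7] = $0554554
Sorted (with $ < everything):
  sorted[0] = $0554554
  sorted[1] = 0554554$
  sorted[2] = 4$055455
  sorted[3] = 4554$055
  sorted[4] = 54$05545
  sorted[5] = 54554$05
  sorted[6] = 554$0554
  sorted[7] = 554554$0
sorted[7] = 554554$0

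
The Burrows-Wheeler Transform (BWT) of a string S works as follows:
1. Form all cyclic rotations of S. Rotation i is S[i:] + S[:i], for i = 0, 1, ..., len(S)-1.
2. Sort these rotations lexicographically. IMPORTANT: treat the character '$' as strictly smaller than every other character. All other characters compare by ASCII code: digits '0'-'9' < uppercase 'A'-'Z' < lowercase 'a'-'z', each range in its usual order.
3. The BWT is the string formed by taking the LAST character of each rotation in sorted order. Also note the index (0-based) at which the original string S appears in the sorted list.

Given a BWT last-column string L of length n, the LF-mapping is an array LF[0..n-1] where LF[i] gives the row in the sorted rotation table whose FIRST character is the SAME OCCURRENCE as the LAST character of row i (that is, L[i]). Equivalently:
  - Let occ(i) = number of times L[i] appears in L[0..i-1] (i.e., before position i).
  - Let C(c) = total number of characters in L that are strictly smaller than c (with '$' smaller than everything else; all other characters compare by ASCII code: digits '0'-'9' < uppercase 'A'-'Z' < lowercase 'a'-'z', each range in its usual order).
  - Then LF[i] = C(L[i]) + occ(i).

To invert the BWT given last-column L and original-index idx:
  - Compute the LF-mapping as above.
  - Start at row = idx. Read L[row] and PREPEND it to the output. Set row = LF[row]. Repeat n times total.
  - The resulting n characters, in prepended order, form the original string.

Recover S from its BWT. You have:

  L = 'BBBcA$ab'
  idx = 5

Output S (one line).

LF mapping: 2 3 4 7 1 0 5 6
Walk LF starting at row 5, prepending L[row]:
  step 1: row=5, L[5]='$', prepend. Next row=LF[5]=0
  step 2: row=0, L[0]='B', prepend. Next row=LF[0]=2
  step 3: row=2, L[2]='B', prepend. Next row=LF[2]=4
  step 4: row=4, L[4]='A', prepend. Next row=LF[4]=1
  step 5: row=1, L[1]='B', prepend. Next row=LF[1]=3
  step 6: row=3, L[3]='c', prepend. Next row=LF[3]=7
  step 7: row=7, L[7]='b', prepend. Next row=LF[7]=6
  step 8: row=6, L[6]='a', prepend. Next row=LF[6]=5
Reversed output: abcBABB$

Answer: abcBABB$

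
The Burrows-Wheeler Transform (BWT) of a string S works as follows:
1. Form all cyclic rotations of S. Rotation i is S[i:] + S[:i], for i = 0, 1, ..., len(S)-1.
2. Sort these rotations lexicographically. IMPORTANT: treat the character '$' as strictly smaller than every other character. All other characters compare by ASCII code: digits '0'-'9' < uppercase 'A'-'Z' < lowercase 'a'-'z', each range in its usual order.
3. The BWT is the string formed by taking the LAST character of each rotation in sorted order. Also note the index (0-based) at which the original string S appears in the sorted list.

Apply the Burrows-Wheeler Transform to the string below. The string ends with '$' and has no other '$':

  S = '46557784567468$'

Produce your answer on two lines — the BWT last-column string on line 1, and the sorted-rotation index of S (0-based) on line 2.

Answer: 88$764545465767
2

Derivation:
All 15 rotations (rotation i = S[i:]+S[:i]):
  rot[0] = 46557784567468$
  rot[1] = 6557784567468$4
  rot[2] = 557784567468$46
  rot[3] = 57784567468$465
  rot[4] = 7784567468$4655
  rot[5] = 784567468$46557
  rot[6] = 84567468$465577
  rot[7] = 4567468$4655778
  rot[8] = 567468$46557784
  rot[9] = 67468$465577845
  rot[10] = 7468$4655778456
  rot[11] = 468$46557784567
  rot[12] = 68$465577845674
  rot[13] = 8$4655778456746
  rot[14] = $46557784567468
Sorted (with $ < everything):
  sorted[0] = $46557784567468  (last char: '8')
  sorted[1] = 4567468$4655778  (last char: '8')
  sorted[2] = 46557784567468$  (last char: '$')
  sorted[3] = 468$46557784567  (last char: '7')
  sorted[4] = 557784567468$46  (last char: '6')
  sorted[5] = 567468$46557784  (last char: '4')
  sorted[6] = 57784567468$465  (last char: '5')
  sorted[7] = 6557784567468$4  (last char: '4')
  sorted[8] = 67468$465577845  (last char: '5')
  sorted[9] = 68$465577845674  (last char: '4')
  sorted[10] = 7468$4655778456  (last char: '6')
  sorted[11] = 7784567468$4655  (last char: '5')
  sorted[12] = 784567468$46557  (last char: '7')
  sorted[13] = 8$4655778456746  (last char: '6')
  sorted[14] = 84567468$465577  (last char: '7')
Last column: 88$764545465767
Original string S is at sorted index 2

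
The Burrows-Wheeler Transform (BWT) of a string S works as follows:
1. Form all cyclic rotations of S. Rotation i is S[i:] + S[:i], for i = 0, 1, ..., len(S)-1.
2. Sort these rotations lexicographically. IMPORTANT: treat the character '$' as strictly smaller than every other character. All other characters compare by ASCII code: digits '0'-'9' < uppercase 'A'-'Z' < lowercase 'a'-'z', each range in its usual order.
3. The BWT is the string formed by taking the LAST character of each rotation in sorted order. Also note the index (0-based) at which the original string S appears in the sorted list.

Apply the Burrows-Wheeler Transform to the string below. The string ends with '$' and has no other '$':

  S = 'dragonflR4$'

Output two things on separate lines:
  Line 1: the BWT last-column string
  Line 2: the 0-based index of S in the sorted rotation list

All 11 rotations (rotation i = S[i:]+S[:i]):
  rot[0] = dragonflR4$
  rot[1] = ragonflR4$d
  rot[2] = agonflR4$dr
  rot[3] = gonflR4$dra
  rot[4] = onflR4$drag
  rot[5] = nflR4$drago
  rot[6] = flR4$dragon
  rot[7] = lR4$dragonf
  rot[8] = R4$dragonfl
  rot[9] = 4$dragonflR
  rot[10] = $dragonflR4
Sorted (with $ < everything):
  sorted[0] = $dragonflR4  (last char: '4')
  sorted[1] = 4$dragonflR  (last char: 'R')
  sorted[2] = R4$dragonfl  (last char: 'l')
  sorted[3] = agonflR4$dr  (last char: 'r')
  sorted[4] = dragonflR4$  (last char: '$')
  sorted[5] = flR4$dragon  (last char: 'n')
  sorted[6] = gonflR4$dra  (last char: 'a')
  sorted[7] = lR4$dragonf  (last char: 'f')
  sorted[8] = nflR4$drago  (last char: 'o')
  sorted[9] = onflR4$drag  (last char: 'g')
  sorted[10] = ragonflR4$d  (last char: 'd')
Last column: 4Rlr$nafogd
Original string S is at sorted index 4

Answer: 4Rlr$nafogd
4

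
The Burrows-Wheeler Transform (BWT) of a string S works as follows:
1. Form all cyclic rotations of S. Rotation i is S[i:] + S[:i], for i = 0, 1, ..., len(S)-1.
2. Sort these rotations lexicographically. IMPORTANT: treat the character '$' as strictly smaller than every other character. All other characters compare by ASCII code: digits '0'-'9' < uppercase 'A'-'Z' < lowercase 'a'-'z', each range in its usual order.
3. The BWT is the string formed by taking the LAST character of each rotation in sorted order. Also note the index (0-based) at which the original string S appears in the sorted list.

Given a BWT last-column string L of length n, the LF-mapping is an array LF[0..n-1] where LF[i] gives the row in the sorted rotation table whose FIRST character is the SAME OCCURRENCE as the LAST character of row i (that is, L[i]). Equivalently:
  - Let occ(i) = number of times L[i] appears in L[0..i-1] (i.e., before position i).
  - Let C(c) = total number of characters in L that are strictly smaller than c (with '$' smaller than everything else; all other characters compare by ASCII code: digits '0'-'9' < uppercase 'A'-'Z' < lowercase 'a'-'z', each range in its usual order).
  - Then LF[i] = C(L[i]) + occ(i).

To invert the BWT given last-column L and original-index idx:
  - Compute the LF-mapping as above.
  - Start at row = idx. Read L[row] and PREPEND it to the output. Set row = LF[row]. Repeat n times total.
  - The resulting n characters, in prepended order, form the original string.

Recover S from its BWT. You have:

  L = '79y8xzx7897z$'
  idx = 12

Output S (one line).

Answer: zz8x87y79x97$

Derivation:
LF mapping: 1 6 10 4 8 11 9 2 5 7 3 12 0
Walk LF starting at row 12, prepending L[row]:
  step 1: row=12, L[12]='$', prepend. Next row=LF[12]=0
  step 2: row=0, L[0]='7', prepend. Next row=LF[0]=1
  step 3: row=1, L[1]='9', prepend. Next row=LF[1]=6
  step 4: row=6, L[6]='x', prepend. Next row=LF[6]=9
  step 5: row=9, L[9]='9', prepend. Next row=LF[9]=7
  step 6: row=7, L[7]='7', prepend. Next row=LF[7]=2
  step 7: row=2, L[2]='y', prepend. Next row=LF[2]=10
  step 8: row=10, L[10]='7', prepend. Next row=LF[10]=3
  step 9: row=3, L[3]='8', prepend. Next row=LF[3]=4
  step 10: row=4, L[4]='x', prepend. Next row=LF[4]=8
  step 11: row=8, L[8]='8', prepend. Next row=LF[8]=5
  step 12: row=5, L[5]='z', prepend. Next row=LF[5]=11
  step 13: row=11, L[11]='z', prepend. Next row=LF[11]=12
Reversed output: zz8x87y79x97$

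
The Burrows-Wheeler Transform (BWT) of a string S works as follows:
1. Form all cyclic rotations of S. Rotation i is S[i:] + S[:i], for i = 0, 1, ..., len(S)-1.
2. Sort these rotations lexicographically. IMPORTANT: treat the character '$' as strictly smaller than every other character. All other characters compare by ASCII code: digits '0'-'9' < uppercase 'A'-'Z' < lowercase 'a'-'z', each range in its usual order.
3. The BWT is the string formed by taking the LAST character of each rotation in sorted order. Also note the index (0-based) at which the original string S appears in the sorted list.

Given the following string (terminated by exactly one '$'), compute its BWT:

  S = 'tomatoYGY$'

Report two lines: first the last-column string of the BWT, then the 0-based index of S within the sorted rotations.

Answer: YYGomotta$
9

Derivation:
All 10 rotations (rotation i = S[i:]+S[:i]):
  rot[0] = tomatoYGY$
  rot[1] = omatoYGY$t
  rot[2] = matoYGY$to
  rot[3] = atoYGY$tom
  rot[4] = toYGY$toma
  rot[5] = oYGY$tomat
  rot[6] = YGY$tomato
  rot[7] = GY$tomatoY
  rot[8] = Y$tomatoYG
  rot[9] = $tomatoYGY
Sorted (with $ < everything):
  sorted[0] = $tomatoYGY  (last char: 'Y')
  sorted[1] = GY$tomatoY  (last char: 'Y')
  sorted[2] = Y$tomatoYG  (last char: 'G')
  sorted[3] = YGY$tomato  (last char: 'o')
  sorted[4] = atoYGY$tom  (last char: 'm')
  sorted[5] = matoYGY$to  (last char: 'o')
  sorted[6] = oYGY$tomat  (last char: 't')
  sorted[7] = omatoYGY$t  (last char: 't')
  sorted[8] = toYGY$toma  (last char: 'a')
  sorted[9] = tomatoYGY$  (last char: '$')
Last column: YYGomotta$
Original string S is at sorted index 9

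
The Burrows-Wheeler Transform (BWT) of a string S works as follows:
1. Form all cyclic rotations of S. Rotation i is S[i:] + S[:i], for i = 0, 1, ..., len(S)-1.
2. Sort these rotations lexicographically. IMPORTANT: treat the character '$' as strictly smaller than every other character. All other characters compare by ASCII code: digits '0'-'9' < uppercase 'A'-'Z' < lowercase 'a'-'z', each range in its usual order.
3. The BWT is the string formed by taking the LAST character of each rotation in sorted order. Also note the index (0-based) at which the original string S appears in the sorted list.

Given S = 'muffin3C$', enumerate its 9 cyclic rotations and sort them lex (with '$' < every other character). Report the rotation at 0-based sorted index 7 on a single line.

All 9 rotations (rotation i = S[i:]+S[:i]):
  rot[0] = muffin3C$
  rot[1] = uffin3C$m
  rot[2] = ffin3C$mu
  rot[3] = fin3C$muf
  rot[4] = in3C$muff
  rot[5] = n3C$muffi
  rot[6] = 3C$muffin
  rot[7] = C$muffin3
  rot[8] = $muffin3C
Sorted (with $ < everything):
  sorted[0] = $muffin3C
  sorted[1] = 3C$muffin
  sorted[2] = C$muffin3
  sorted[3] = ffin3C$mu
  sorted[4] = fin3C$muf
  sorted[5] = in3C$muff
  sorted[6] = muffin3C$
  sorted[7] = n3C$muffi
  sorted[8] = uffin3C$m
sorted[7] = n3C$muffi

Answer: n3C$muffi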